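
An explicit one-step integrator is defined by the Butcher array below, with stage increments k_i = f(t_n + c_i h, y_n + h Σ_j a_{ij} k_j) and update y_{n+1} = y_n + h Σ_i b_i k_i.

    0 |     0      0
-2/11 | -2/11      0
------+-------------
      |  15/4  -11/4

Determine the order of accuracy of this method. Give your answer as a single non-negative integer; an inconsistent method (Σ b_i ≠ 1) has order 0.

b = (15/4, -11/4)
c = (0, -2/11)
Σ b_i: 15/4·1 + (-11/4)·1 = 1 ✓
b·c: (-11/4)·(-2/11) = 1/2 ✓; 2 stages ⇒ order 2.

2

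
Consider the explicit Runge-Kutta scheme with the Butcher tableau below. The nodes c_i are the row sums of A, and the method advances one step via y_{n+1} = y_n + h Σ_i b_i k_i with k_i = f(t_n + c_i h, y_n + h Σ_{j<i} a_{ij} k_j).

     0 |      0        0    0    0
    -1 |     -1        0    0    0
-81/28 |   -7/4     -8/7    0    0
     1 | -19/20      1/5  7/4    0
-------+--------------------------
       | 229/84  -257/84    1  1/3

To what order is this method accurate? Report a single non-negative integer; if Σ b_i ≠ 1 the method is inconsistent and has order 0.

b = (229/84, -257/84, 1, 1/3)
c = (0, -1, -81/28, 1)
Ac = (0, 0, 8/7, -421/80)
Σ b_i: 229/84·1 + (-257/84)·1 + 1·1 + 1/3·1 = 1 ✓
b·c: (-257/84)·(-1) + 1·(-81/28) + 1/3·1 = 1/2 ✓
b·c²: (-257/84)·1 + 1·6561/784 + 1/3·1 = 13271/2352 ≠ 1/3 ⇒ order 2.
b·Ac: 1·8/7 + 1/3·(-421/80) = -1027/1680 ≠ 1/6

2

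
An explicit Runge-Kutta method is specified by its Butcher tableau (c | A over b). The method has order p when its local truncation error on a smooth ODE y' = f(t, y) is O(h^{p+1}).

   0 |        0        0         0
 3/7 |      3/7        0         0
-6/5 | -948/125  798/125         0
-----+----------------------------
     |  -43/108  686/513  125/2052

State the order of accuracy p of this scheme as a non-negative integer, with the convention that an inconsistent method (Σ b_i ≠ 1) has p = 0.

b = (-43/108, 686/513, 125/2052)
c = (0, 3/7, -6/5)
Ac = (0, 0, 342/125)
Σ b_i: (-43/108)·1 + 686/513·1 + 125/2052·1 = 1 ✓
b·c: 686/513·3/7 + 125/2052·(-6/5) = 1/2 ✓
b·c²: 686/513·9/49 + 125/2052·36/25 = 1/3 ✓
b·Ac: 125/2052·342/125 = 1/6 ✓; 3 stages ⇒ order 3.

3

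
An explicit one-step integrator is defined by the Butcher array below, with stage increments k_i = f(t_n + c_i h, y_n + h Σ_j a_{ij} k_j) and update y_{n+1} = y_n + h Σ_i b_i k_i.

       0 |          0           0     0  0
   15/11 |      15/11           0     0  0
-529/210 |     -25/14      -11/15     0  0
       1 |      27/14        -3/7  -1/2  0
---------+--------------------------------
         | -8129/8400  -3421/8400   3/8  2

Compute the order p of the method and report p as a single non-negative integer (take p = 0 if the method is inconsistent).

b = (-8129/8400, -3421/8400, 3/8, 2)
c = (0, 15/11, -529/210, 1)
Ac = (0, 0, -1, 3119/4620)
Σ b_i: (-8129/8400)·1 + (-3421/8400)·1 + 3/8·1 + 2·1 = 1 ✓
b·c: (-3421/8400)·15/11 + 3/8·(-529/210) + 2·1 = 1/2 ✓
b·c²: (-3421/8400)·225/121 + 3/8·279841/44100 + 2·1 = 4685801/1293600 ≠ 1/3 ⇒ order 2.
b·Ac: 3/8·(-1) + 2·3119/4620 = 9011/9240 ≠ 1/6

2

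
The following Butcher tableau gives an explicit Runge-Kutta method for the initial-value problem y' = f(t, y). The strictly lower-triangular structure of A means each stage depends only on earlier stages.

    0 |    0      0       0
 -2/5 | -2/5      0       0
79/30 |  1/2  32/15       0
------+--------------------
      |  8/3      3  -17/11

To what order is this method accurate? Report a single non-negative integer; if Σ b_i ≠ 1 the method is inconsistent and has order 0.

b = (8/3, 3, -17/11)
c = (0, -2/5, 79/30)
Ac = (0, 0, -64/75)
Σ b_i: 8/3·1 + 3·1 + (-17/11)·1 = 136/33 ≠ 1 ⇒ order 0.

0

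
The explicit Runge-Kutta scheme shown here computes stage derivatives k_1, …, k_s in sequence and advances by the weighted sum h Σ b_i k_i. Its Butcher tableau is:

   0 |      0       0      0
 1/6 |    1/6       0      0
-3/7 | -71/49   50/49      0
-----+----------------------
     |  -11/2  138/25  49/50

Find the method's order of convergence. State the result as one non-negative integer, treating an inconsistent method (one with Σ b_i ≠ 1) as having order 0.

3

b = (-11/2, 138/25, 49/50)
c = (0, 1/6, -3/7)
Ac = (0, 0, 25/147)
Σ b_i: (-11/2)·1 + 138/25·1 + 49/50·1 = 1 ✓
b·c: 138/25·1/6 + 49/50·(-3/7) = 1/2 ✓
b·c²: 138/25·1/36 + 49/50·9/49 = 1/3 ✓
b·Ac: 49/50·25/147 = 1/6 ✓; 3 stages ⇒ order 3.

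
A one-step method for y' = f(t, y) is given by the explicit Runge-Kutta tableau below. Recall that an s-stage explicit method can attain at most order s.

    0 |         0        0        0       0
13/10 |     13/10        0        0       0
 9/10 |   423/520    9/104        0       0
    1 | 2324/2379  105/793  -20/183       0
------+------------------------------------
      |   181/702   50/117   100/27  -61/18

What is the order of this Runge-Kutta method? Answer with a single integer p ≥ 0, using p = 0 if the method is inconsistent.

4

b = (181/702, 50/117, 100/27, -61/18)
c = (0, 13/10, 9/10, 1)
Ac = (0, 0, 9/80, 9/122)
Σ b_i: 181/702·1 + 50/117·1 + 100/27·1 + (-61/18)·1 = 1 ✓
b·c: 50/117·13/10 + 100/27·9/10 + (-61/18)·1 = 1/2 ✓
b·c²: 50/117·169/100 + 100/27·81/100 + (-61/18)·1 = 1/3 ✓
b·Ac: 100/27·9/80 + (-61/18)·9/122 = 1/6 ✓
b·c³: 50/117·2197/1000 + 100/27·729/1000 + (-61/18)·1 = 1/4 ✓
b·(c∘Ac): 100/27·81/800 + (-61/18)·9/122 = 1/8 ✓
b·Ac²: 100/27·117/800 + (-61/18)·33/244 = 1/12 ✓
b·A²c: (-61/18)·(-3/244) = 1/24 ✓; 4 stages ⇒ order 4.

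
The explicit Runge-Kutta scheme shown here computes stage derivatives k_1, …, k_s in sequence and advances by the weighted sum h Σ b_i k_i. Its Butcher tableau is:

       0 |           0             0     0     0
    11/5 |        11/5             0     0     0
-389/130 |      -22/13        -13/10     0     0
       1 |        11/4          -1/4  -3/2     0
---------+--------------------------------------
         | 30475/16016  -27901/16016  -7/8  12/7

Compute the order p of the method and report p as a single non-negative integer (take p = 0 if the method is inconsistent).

b = (30475/16016, -27901/16016, -7/8, 12/7)
c = (0, 11/5, -389/130, 1)
Ac = (0, 0, -143/50, 256/65)
Σ b_i: 30475/16016·1 + (-27901/16016)·1 + (-7/8)·1 + 12/7·1 = 1 ✓
b·c: (-27901/16016)·11/5 + (-7/8)·(-389/130) + 12/7·1 = 1/2 ✓
b·c²: (-27901/16016)·121/25 + (-7/8)·151321/16900 + 12/7·1 = -2754403/189280 ≠ 1/3 ⇒ order 2.
b·Ac: (-7/8)·(-143/50) + 12/7·256/65 = 336851/36400 ≠ 1/6

2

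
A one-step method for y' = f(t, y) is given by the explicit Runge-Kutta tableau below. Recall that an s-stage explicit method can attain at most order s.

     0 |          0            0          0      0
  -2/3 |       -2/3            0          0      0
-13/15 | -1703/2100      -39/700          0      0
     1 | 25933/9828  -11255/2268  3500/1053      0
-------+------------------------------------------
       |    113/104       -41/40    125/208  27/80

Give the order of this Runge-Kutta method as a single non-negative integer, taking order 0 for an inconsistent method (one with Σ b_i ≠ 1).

b = (113/104, -41/40, 125/208, 27/80)
c = (0, -2/3, -13/15, 1)
Ac = (0, 0, 13/350, 485/1134)
Σ b_i: 113/104·1 + (-41/40)·1 + 125/208·1 + 27/80·1 = 1 ✓
b·c: (-41/40)·(-2/3) + 125/208·(-13/15) + 27/80·1 = 1/2 ✓
b·c²: (-41/40)·4/9 + 125/208·169/225 + 27/80·1 = 1/3 ✓
b·Ac: 125/208·13/350 + 27/80·485/1134 = 1/6 ✓
b·c³: (-41/40)·(-8/27) + 125/208·(-2197/3375) + 27/80·1 = 1/4 ✓
b·(c∘Ac): 125/208·(-169/5250) + 27/80·485/1134 = 1/8 ✓
b·Ac²: 125/208·(-13/525) + 27/80·55/189 = 1/12 ✓
b·A²c: 27/80·10/81 = 1/24 ✓; 4 stages ⇒ order 4.

4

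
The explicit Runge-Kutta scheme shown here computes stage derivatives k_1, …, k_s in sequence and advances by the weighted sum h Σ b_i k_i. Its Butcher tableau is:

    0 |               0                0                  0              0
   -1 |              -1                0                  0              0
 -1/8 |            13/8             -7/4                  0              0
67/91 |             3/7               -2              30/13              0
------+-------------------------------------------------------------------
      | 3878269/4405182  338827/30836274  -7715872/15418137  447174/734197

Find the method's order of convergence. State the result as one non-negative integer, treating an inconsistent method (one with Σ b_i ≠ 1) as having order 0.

3

b = (3878269/4405182, 338827/30836274, -7715872/15418137, 447174/734197)
c = (0, -1, -1/8, 67/91)
Ac = (0, 0, 7/4, 89/52)
Σ b_i: 3878269/4405182·1 + 338827/30836274·1 + (-7715872/15418137)·1 + 447174/734197·1 = 1 ✓
b·c: 338827/30836274·(-1) + (-7715872/15418137)·(-1/8) + 447174/734197·67/91 = 1/2 ✓
b·c²: 338827/30836274·1 + (-7715872/15418137)·1/64 + 447174/734197·4489/8281 = 1/3 ✓
b·Ac: (-7715872/15418137)·7/4 + 447174/734197·89/52 = 1/6 ✓
b·c³: 338827/30836274·(-1) + (-7715872/15418137)·(-1/512) + 447174/734197·300763/753571 = 249158087/1068990832 ≠ 1/4 ⇒ order 3.
b·(c∘Ac): (-7715872/15418137)·(-7/32) + 447174/734197·5963/4732 = 3863263/4405182 ≠ 1/8
b·Ac²: (-7715872/15418137)·(-7/4) + 447174/734197·(-817/416) = -11291261/35241456 ≠ 1/12
b·A²c: 447174/734197·105/26 = 1805895/734197 ≠ 1/24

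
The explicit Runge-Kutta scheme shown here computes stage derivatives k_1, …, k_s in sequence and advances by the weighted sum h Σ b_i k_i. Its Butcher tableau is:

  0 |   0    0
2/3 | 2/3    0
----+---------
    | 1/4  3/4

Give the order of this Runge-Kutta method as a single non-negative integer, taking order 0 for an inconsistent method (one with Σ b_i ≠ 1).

2

b = (1/4, 3/4)
c = (0, 2/3)
Σ b_i: 1/4·1 + 3/4·1 = 1 ✓
b·c: 3/4·2/3 = 1/2 ✓; 2 stages ⇒ order 2.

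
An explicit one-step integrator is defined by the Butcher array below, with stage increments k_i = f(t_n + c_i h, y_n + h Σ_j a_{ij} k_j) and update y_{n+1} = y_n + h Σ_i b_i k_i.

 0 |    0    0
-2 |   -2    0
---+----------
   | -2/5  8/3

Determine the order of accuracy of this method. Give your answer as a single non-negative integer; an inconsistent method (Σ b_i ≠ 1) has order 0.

b = (-2/5, 8/3)
c = (0, -2)
Σ b_i: (-2/5)·1 + 8/3·1 = 34/15 ≠ 1 ⇒ order 0.

0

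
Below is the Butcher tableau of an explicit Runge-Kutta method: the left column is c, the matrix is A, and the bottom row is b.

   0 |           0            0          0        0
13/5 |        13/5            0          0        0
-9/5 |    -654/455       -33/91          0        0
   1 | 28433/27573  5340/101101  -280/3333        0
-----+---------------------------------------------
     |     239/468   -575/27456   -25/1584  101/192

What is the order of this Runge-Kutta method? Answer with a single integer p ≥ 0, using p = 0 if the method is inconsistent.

b = (239/468, -575/27456, -25/1584, 101/192)
c = (0, 13/5, -9/5, 1)
Ac = (0, 0, -33/35, 204/707)
Σ b_i: 239/468·1 + (-575/27456)·1 + (-25/1584)·1 + 101/192·1 = 1 ✓
b·c: (-575/27456)·13/5 + (-25/1584)·(-9/5) + 101/192·1 = 1/2 ✓
b·c²: (-575/27456)·169/25 + (-25/1584)·81/25 + 101/192·1 = 1/3 ✓
b·Ac: (-25/1584)·(-33/35) + 101/192·204/707 = 1/6 ✓
b·c³: (-575/27456)·2197/125 + (-25/1584)·(-729/125) + 101/192·1 = 1/4 ✓
b·(c∘Ac): (-25/1584)·297/175 + 101/192·204/707 = 1/8 ✓
b·Ac²: (-25/1584)·(-429/175) + 101/192·60/707 = 1/12 ✓
b·A²c: 101/192·8/101 = 1/24 ✓; 4 stages ⇒ order 4.

4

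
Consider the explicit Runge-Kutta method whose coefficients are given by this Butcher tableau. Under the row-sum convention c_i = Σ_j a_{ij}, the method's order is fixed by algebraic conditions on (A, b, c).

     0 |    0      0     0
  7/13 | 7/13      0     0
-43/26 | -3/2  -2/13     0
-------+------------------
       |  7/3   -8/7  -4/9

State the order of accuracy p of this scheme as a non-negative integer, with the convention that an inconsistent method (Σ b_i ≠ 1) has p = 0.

0

b = (7/3, -8/7, -4/9)
c = (0, 7/13, -43/26)
Ac = (0, 0, -14/169)
Σ b_i: 7/3·1 + (-8/7)·1 + (-4/9)·1 = 47/63 ≠ 1 ⇒ order 0.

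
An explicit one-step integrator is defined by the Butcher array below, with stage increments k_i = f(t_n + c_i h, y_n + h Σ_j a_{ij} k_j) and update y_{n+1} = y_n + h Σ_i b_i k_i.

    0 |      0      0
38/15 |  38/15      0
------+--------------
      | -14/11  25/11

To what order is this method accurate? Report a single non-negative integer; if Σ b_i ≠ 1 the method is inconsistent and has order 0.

1

b = (-14/11, 25/11)
c = (0, 38/15)
Σ b_i: (-14/11)·1 + 25/11·1 = 1 ✓
b·c: 25/11·38/15 = 190/33 ≠ 1/2 ⇒ order 1.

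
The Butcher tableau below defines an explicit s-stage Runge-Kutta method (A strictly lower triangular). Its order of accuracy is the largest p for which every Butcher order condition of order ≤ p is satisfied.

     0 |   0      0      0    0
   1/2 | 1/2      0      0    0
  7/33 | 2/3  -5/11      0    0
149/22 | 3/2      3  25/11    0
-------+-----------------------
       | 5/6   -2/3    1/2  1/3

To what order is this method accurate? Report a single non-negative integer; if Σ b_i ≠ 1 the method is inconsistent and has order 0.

1

b = (5/6, -2/3, 1/2, 1/3)
c = (0, 1/2, 7/33, 149/22)
Ac = (0, 0, -5/22, 1439/726)
Σ b_i: 5/6·1 + (-2/3)·1 + 1/2·1 + 1/3·1 = 1 ✓
b·c: (-2/3)·1/2 + 1/2·7/33 + 1/3·149/22 = 67/33 ≠ 1/2 ⇒ order 1.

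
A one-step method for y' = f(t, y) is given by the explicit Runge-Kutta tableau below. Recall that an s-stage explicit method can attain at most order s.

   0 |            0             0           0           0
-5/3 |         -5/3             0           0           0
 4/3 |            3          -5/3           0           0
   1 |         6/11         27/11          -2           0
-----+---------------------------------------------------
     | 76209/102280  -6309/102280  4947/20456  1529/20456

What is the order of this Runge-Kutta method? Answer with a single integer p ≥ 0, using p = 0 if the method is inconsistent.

3

b = (76209/102280, -6309/102280, 4947/20456, 1529/20456)
c = (0, -5/3, 4/3, 1)
Ac = (0, 0, 25/9, -223/33)
Σ b_i: 76209/102280·1 + (-6309/102280)·1 + 4947/20456·1 + 1529/20456·1 = 1 ✓
b·c: (-6309/102280)·(-5/3) + 4947/20456·4/3 + 1529/20456·1 = 1/2 ✓
b·c²: (-6309/102280)·25/9 + 4947/20456·16/9 + 1529/20456·1 = 1/3 ✓
b·Ac: 4947/20456·25/9 + 1529/20456·(-223/33) = 1/6 ✓
b·c³: (-6309/102280)·(-125/27) + 4947/20456·64/27 + 1529/20456·1 = 21484/23013 ≠ 1/4 ⇒ order 3.
b·(c∘Ac): 4947/20456·100/27 + 1529/20456·(-223/33) = 71909/184104 ≠ 1/8
b·Ac²: 4947/20456·(-125/27) + 1529/20456·323/99 = -40307/46026 ≠ 1/12
b·A²c: 1529/20456·(-50/9) = -38225/92052 ≠ 1/24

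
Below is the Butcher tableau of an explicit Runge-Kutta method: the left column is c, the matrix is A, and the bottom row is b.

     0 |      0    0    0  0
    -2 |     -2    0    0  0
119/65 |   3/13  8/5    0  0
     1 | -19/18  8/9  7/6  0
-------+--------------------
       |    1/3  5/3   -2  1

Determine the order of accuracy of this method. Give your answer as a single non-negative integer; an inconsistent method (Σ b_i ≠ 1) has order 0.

b = (1/3, 5/3, -2, 1)
c = (0, -2, 119/65, 1)
Ac = (0, 0, -16/5, 419/1170)
Σ b_i: 1/3·1 + 5/3·1 + (-2)·1 + 1·1 = 1 ✓
b·c: 5/3·(-2) + (-2)·119/65 + 1·1 = -1169/195 ≠ 1/2 ⇒ order 1.

1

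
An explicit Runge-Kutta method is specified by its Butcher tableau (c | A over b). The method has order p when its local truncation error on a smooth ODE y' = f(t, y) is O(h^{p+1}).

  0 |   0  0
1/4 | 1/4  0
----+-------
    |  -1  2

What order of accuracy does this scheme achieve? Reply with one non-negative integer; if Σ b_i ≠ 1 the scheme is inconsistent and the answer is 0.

2

b = (-1, 2)
c = (0, 1/4)
Σ b_i: (-1)·1 + 2·1 = 1 ✓
b·c: 2·1/4 = 1/2 ✓; 2 stages ⇒ order 2.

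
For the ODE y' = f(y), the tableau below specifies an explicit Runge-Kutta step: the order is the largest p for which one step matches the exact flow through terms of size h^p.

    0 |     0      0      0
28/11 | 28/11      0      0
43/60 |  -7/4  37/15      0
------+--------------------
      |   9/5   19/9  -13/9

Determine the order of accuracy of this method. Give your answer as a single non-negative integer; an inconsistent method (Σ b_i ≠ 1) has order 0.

0

b = (9/5, 19/9, -13/9)
c = (0, 28/11, 43/60)
Ac = (0, 0, 1036/165)
Σ b_i: 9/5·1 + 19/9·1 + (-13/9)·1 = 37/15 ≠ 1 ⇒ order 0.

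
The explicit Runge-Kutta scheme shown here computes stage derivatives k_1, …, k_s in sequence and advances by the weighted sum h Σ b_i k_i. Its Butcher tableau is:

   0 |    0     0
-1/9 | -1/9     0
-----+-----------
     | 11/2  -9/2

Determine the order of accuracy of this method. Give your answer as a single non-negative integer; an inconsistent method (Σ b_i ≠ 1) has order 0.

b = (11/2, -9/2)
c = (0, -1/9)
Σ b_i: 11/2·1 + (-9/2)·1 = 1 ✓
b·c: (-9/2)·(-1/9) = 1/2 ✓; 2 stages ⇒ order 2.

2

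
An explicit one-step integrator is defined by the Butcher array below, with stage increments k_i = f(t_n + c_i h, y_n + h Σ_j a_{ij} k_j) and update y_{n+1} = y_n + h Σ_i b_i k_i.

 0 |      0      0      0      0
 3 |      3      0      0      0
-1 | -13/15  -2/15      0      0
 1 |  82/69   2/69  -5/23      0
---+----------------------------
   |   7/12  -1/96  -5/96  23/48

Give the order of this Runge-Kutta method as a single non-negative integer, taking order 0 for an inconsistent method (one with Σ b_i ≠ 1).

b = (7/12, -1/96, -5/96, 23/48)
c = (0, 3, -1, 1)
Ac = (0, 0, -2/5, 7/23)
Σ b_i: 7/12·1 + (-1/96)·1 + (-5/96)·1 + 23/48·1 = 1 ✓
b·c: (-1/96)·3 + (-5/96)·(-1) + 23/48·1 = 1/2 ✓
b·c²: (-1/96)·9 + (-5/96)·1 + 23/48·1 = 1/3 ✓
b·Ac: (-5/96)·(-2/5) + 23/48·7/23 = 1/6 ✓
b·c³: (-1/96)·27 + (-5/96)·(-1) + 23/48·1 = 1/4 ✓
b·(c∘Ac): (-5/96)·2/5 + 23/48·7/23 = 1/8 ✓
b·Ac²: (-5/96)·(-6/5) + 23/48·1/23 = 1/12 ✓
b·A²c: 23/48·2/23 = 1/24 ✓; 4 stages ⇒ order 4.

4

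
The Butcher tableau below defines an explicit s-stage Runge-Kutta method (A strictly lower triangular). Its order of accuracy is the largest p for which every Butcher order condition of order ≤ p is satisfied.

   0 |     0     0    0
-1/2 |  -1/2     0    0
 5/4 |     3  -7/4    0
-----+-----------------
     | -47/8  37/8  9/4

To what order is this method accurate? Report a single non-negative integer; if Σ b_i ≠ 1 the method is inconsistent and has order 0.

b = (-47/8, 37/8, 9/4)
c = (0, -1/2, 5/4)
Ac = (0, 0, 7/8)
Σ b_i: (-47/8)·1 + 37/8·1 + 9/4·1 = 1 ✓
b·c: 37/8·(-1/2) + 9/4·5/4 = 1/2 ✓
b·c²: 37/8·1/4 + 9/4·25/16 = 299/64 ≠ 1/3 ⇒ order 2.
b·Ac: 9/4·7/8 = 63/32 ≠ 1/6

2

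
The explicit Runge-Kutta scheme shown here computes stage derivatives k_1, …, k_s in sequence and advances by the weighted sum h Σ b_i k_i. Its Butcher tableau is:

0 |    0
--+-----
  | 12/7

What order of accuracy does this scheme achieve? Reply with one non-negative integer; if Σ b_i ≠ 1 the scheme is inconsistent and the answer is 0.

0

b = (12/7)
c = (0)
Σ b_i: 12/7·1 = 12/7 ≠ 1 ⇒ order 0.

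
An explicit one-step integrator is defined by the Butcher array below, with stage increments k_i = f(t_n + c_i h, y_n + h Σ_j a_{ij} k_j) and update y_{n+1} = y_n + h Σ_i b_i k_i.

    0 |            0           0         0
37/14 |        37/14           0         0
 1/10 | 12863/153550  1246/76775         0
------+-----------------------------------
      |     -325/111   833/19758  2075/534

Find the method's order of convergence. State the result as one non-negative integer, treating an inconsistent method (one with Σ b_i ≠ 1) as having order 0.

b = (-325/111, 833/19758, 2075/534)
c = (0, 37/14, 1/10)
Ac = (0, 0, 89/2075)
Σ b_i: (-325/111)·1 + 833/19758·1 + 2075/534·1 = 1 ✓
b·c: 833/19758·37/14 + 2075/534·1/10 = 1/2 ✓
b·c²: 833/19758·1369/196 + 2075/534·1/100 = 1/3 ✓
b·Ac: 2075/534·89/2075 = 1/6 ✓; 3 stages ⇒ order 3.

3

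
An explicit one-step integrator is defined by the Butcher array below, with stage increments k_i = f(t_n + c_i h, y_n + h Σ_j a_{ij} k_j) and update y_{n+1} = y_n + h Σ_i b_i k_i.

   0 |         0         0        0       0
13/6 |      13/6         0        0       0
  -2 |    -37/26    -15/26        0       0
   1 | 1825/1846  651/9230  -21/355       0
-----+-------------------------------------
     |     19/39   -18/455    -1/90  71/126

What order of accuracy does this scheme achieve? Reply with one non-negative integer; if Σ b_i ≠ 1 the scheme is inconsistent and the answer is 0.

b = (19/39, -18/455, -1/90, 71/126)
c = (0, 13/6, -2, 1)
Ac = (0, 0, -5/4, 77/284)
Σ b_i: 19/39·1 + (-18/455)·1 + (-1/90)·1 + 71/126·1 = 1 ✓
b·c: (-18/455)·13/6 + (-1/90)·(-2) + 71/126·1 = 1/2 ✓
b·c²: (-18/455)·169/36 + (-1/90)·4 + 71/126·1 = 1/3 ✓
b·Ac: (-1/90)·(-5/4) + 71/126·77/284 = 1/6 ✓
b·c³: (-18/455)·2197/216 + (-1/90)·(-8) + 71/126·1 = 1/4 ✓
b·(c∘Ac): (-1/90)·5/2 + 71/126·77/284 = 1/8 ✓
b·Ac²: (-1/90)·(-65/24) + 71/126·161/1704 = 1/12 ✓
b·A²c: 71/126·21/284 = 1/24 ✓; 4 stages ⇒ order 4.

4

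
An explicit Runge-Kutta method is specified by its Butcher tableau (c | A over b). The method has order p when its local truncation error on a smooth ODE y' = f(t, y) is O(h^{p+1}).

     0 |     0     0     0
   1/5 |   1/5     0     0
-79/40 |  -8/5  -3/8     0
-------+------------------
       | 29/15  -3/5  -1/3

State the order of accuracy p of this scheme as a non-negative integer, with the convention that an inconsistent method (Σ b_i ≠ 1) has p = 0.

b = (29/15, -3/5, -1/3)
c = (0, 1/5, -79/40)
Ac = (0, 0, -3/40)
Σ b_i: 29/15·1 + (-3/5)·1 + (-1/3)·1 = 1 ✓
b·c: (-3/5)·1/5 + (-1/3)·(-79/40) = 323/600 ≠ 1/2 ⇒ order 1.

1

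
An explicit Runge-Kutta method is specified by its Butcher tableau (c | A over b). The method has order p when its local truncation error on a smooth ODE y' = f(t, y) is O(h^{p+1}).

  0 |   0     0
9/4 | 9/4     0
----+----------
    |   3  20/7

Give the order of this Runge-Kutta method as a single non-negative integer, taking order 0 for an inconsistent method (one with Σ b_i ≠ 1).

b = (3, 20/7)
c = (0, 9/4)
Σ b_i: 3·1 + 20/7·1 = 41/7 ≠ 1 ⇒ order 0.

0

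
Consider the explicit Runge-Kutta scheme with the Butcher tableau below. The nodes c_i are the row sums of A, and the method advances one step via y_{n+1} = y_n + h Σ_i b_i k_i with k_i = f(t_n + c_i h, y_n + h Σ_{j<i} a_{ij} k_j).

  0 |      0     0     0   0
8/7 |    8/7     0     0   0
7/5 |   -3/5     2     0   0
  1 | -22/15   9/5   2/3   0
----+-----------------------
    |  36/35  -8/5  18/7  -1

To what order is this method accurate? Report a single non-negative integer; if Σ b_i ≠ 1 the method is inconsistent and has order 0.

b = (36/35, -8/5, 18/7, -1)
c = (0, 8/7, 7/5, 1)
Ac = (0, 0, 16/7, 314/105)
Σ b_i: 36/35·1 + (-8/5)·1 + 18/7·1 + (-1)·1 = 1 ✓
b·c: (-8/5)·8/7 + 18/7·7/5 + (-1)·1 = 27/35 ≠ 1/2 ⇒ order 1.

1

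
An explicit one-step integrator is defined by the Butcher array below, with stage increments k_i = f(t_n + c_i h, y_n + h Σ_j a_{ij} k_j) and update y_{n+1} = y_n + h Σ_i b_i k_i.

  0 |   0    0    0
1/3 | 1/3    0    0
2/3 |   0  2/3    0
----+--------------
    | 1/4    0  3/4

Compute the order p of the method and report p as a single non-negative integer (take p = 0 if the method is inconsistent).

3

b = (1/4, 0, 3/4)
c = (0, 1/3, 2/3)
Ac = (0, 0, 2/9)
Σ b_i: 1/4·1 + 3/4·1 = 1 ✓
b·c: 3/4·2/3 = 1/2 ✓
b·c²: 3/4·4/9 = 1/3 ✓
b·Ac: 3/4·2/9 = 1/6 ✓; 3 stages ⇒ order 3.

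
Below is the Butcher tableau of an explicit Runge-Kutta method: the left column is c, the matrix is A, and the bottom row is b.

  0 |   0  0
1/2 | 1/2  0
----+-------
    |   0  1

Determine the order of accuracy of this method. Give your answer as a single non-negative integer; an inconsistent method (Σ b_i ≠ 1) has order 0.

b = (0, 1)
c = (0, 1/2)
Σ b_i: 1·1 = 1 ✓
b·c: 1·1/2 = 1/2 ✓; 2 stages ⇒ order 2.

2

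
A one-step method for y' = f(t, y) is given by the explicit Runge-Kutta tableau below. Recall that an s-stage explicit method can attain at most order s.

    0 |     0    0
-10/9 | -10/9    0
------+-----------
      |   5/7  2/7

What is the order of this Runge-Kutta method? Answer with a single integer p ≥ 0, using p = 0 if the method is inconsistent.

b = (5/7, 2/7)
c = (0, -10/9)
Σ b_i: 5/7·1 + 2/7·1 = 1 ✓
b·c: 2/7·(-10/9) = -20/63 ≠ 1/2 ⇒ order 1.

1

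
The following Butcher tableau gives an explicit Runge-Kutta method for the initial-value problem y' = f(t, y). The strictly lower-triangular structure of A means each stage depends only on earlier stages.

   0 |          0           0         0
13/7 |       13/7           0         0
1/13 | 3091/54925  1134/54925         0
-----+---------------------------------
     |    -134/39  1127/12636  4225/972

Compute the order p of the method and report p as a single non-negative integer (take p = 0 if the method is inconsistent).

b = (-134/39, 1127/12636, 4225/972)
c = (0, 13/7, 1/13)
Ac = (0, 0, 162/4225)
Σ b_i: (-134/39)·1 + 1127/12636·1 + 4225/972·1 = 1 ✓
b·c: 1127/12636·13/7 + 4225/972·1/13 = 1/2 ✓
b·c²: 1127/12636·169/49 + 4225/972·1/169 = 1/3 ✓
b·Ac: 4225/972·162/4225 = 1/6 ✓; 3 stages ⇒ order 3.

3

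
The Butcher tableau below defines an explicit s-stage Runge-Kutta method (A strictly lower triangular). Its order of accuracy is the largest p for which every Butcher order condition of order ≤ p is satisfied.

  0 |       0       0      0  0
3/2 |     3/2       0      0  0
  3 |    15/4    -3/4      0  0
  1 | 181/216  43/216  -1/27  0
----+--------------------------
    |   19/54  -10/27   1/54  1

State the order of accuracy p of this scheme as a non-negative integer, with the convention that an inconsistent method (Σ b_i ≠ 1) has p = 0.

b = (19/54, -10/27, 1/54, 1)
c = (0, 3/2, 3, 1)
Ac = (0, 0, -9/8, 3/16)
Σ b_i: 19/54·1 + (-10/27)·1 + 1/54·1 + 1·1 = 1 ✓
b·c: (-10/27)·3/2 + 1/54·3 + 1·1 = 1/2 ✓
b·c²: (-10/27)·9/4 + 1/54·9 + 1·1 = 1/3 ✓
b·Ac: 1/54·(-9/8) + 1·3/16 = 1/6 ✓
b·c³: (-10/27)·27/8 + 1/54·27 + 1·1 = 1/4 ✓
b·(c∘Ac): 1/54·(-27/8) + 1·3/16 = 1/8 ✓
b·Ac²: 1/54·(-27/16) + 1·11/96 = 1/12 ✓
b·A²c: 1·1/24 = 1/24 ✓; 4 stages ⇒ order 4.

4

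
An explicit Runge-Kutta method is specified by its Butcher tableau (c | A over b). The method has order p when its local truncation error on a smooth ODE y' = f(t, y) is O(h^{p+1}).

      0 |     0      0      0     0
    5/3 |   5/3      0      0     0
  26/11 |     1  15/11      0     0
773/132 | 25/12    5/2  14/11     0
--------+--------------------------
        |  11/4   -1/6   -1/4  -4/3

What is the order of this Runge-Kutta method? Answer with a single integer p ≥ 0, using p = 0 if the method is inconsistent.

b = (11/4, -1/6, -1/4, -4/3)
c = (0, 5/3, 26/11, 773/132)
Ac = (0, 0, 25/11, 5209/726)
Σ b_i: 11/4·1 + (-1/6)·1 + (-1/4)·1 + (-4/3)·1 = 1 ✓
b·c: (-1/6)·5/3 + (-1/4)·26/11 + (-4/3)·773/132 = -859/99 ≠ 1/2 ⇒ order 1.

1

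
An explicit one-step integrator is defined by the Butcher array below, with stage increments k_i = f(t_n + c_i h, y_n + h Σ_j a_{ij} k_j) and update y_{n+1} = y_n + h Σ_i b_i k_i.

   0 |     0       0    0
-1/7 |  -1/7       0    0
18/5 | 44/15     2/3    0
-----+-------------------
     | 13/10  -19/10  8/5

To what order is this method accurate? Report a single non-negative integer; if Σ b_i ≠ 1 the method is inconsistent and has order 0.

b = (13/10, -19/10, 8/5)
c = (0, -1/7, 18/5)
Ac = (0, 0, -2/21)
Σ b_i: 13/10·1 + (-19/10)·1 + 8/5·1 = 1 ✓
b·c: (-19/10)·(-1/7) + 8/5·18/5 = 2111/350 ≠ 1/2 ⇒ order 1.

1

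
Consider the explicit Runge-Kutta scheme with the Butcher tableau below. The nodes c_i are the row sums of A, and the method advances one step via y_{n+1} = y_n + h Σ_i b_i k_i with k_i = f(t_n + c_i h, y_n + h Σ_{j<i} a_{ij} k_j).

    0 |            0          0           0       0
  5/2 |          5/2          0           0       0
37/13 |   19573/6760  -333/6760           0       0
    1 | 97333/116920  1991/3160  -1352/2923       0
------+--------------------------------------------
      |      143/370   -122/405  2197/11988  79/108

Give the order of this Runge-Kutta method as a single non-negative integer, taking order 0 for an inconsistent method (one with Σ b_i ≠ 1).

4

b = (143/370, -122/405, 2197/11988, 79/108)
c = (0, 5/2, 37/13, 1)
Ac = (0, 0, -333/2704, 327/1264)
Σ b_i: 143/370·1 + (-122/405)·1 + 2197/11988·1 + 79/108·1 = 1 ✓
b·c: (-122/405)·5/2 + 2197/11988·37/13 + 79/108·1 = 1/2 ✓
b·c²: (-122/405)·25/4 + 2197/11988·1369/169 + 79/108·1 = 1/3 ✓
b·Ac: 2197/11988·(-333/2704) + 79/108·327/1264 = 1/6 ✓
b·c³: (-122/405)·125/8 + 2197/11988·50653/2197 + 79/108·1 = 1/4 ✓
b·(c∘Ac): 2197/11988·(-12321/35152) + 79/108·327/1264 = 1/8 ✓
b·Ac²: 2197/11988·(-1665/5408) + 79/108·483/2528 = 1/12 ✓
b·A²c: 79/108·9/158 = 1/24 ✓; 4 stages ⇒ order 4.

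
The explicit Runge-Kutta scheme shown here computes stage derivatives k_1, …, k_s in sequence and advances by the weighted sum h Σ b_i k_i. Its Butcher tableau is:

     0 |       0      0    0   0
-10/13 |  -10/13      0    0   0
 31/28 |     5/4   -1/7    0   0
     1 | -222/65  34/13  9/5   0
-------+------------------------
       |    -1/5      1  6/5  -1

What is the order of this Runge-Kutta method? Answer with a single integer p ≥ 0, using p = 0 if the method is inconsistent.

b = (-1/5, 1, 6/5, -1)
c = (0, -10/13, 31/28, 1)
Ac = (0, 0, 10/91, -449/23660)
Σ b_i: (-1/5)·1 + 1·1 + 6/5·1 + (-1)·1 = 1 ✓
b·c: 1·(-10/13) + 6/5·31/28 + (-1)·1 = -401/910 ≠ 1/2 ⇒ order 1.

1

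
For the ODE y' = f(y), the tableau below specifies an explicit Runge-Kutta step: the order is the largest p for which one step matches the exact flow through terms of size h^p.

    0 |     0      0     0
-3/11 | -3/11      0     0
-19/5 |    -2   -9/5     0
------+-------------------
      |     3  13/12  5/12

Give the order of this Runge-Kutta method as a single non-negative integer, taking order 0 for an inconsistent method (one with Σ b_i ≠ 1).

b = (3, 13/12, 5/12)
c = (0, -3/11, -19/5)
Ac = (0, 0, 27/55)
Σ b_i: 3·1 + 13/12·1 + 5/12·1 = 9/2 ≠ 1 ⇒ order 0.

0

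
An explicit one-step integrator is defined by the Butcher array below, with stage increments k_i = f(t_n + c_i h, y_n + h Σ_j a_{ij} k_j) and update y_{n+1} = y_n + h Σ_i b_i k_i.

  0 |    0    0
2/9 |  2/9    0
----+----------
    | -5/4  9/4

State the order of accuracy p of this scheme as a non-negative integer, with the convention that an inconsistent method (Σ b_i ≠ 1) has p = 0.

2

b = (-5/4, 9/4)
c = (0, 2/9)
Σ b_i: (-5/4)·1 + 9/4·1 = 1 ✓
b·c: 9/4·2/9 = 1/2 ✓; 2 stages ⇒ order 2.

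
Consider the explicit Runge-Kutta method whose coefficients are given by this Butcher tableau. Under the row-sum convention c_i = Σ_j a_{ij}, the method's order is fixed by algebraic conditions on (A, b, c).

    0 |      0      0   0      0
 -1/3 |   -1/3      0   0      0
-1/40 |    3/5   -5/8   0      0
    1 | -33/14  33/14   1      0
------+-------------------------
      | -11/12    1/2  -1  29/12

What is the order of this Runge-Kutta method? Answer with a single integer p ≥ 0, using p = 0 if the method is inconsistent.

1

b = (-11/12, 1/2, -1, 29/12)
c = (0, -1/3, -1/40, 1)
Ac = (0, 0, 5/24, -227/280)
Σ b_i: (-11/12)·1 + 1/2·1 + (-1)·1 + 29/12·1 = 1 ✓
b·c: 1/2·(-1/3) + (-1)·(-1/40) + 29/12·1 = 91/40 ≠ 1/2 ⇒ order 1.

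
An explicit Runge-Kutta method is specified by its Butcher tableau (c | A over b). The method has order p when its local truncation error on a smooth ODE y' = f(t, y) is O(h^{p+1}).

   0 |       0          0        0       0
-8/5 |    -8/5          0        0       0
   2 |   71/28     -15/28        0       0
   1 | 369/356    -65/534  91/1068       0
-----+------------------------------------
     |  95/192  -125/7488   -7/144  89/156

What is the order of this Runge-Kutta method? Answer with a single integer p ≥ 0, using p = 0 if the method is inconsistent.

4

b = (95/192, -125/7488, -7/144, 89/156)
c = (0, -8/5, 2, 1)
Ac = (0, 0, 6/7, 65/178)
Σ b_i: 95/192·1 + (-125/7488)·1 + (-7/144)·1 + 89/156·1 = 1 ✓
b·c: (-125/7488)·(-8/5) + (-7/144)·2 + 89/156·1 = 1/2 ✓
b·c²: (-125/7488)·64/25 + (-7/144)·4 + 89/156·1 = 1/3 ✓
b·Ac: (-7/144)·6/7 + 89/156·65/178 = 1/6 ✓
b·c³: (-125/7488)·(-512/125) + (-7/144)·8 + 89/156·1 = 1/4 ✓
b·(c∘Ac): (-7/144)·12/7 + 89/156·65/178 = 1/8 ✓
b·Ac²: (-7/144)·(-48/35) + 89/156·13/445 = 1/12 ✓
b·A²c: 89/156·13/178 = 1/24 ✓; 4 stages ⇒ order 4.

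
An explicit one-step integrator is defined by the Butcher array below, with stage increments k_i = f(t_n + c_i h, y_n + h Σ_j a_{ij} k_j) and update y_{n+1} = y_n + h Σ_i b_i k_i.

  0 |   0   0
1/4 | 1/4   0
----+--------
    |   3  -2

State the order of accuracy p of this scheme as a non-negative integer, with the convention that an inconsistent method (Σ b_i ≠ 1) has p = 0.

1

b = (3, -2)
c = (0, 1/4)
Σ b_i: 3·1 + (-2)·1 = 1 ✓
b·c: (-2)·1/4 = -1/2 ≠ 1/2 ⇒ order 1.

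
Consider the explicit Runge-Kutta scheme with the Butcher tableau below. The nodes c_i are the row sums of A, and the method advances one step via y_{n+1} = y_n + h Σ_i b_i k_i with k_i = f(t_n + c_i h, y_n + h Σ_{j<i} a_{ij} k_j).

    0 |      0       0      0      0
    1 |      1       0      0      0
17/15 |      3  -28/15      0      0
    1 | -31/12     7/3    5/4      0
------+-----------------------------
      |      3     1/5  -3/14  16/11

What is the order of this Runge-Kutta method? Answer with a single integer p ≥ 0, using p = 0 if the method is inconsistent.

0

b = (3, 1/5, -3/14, 16/11)
c = (0, 1, 17/15, 1)
Ac = (0, 0, -28/15, 15/4)
Σ b_i: 3·1 + 1/5·1 + (-3/14)·1 + 16/11·1 = 3419/770 ≠ 1 ⇒ order 0.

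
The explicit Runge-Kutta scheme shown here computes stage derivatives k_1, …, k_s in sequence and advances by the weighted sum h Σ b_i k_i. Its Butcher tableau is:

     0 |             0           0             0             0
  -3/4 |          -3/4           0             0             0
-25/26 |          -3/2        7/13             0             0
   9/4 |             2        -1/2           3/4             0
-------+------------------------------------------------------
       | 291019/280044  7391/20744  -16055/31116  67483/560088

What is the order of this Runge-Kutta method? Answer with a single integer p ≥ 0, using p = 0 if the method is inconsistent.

3

b = (291019/280044, 7391/20744, -16055/31116, 67483/560088)
c = (0, -3/4, -25/26, 9/4)
Ac = (0, 0, -21/52, -9/26)
Σ b_i: 291019/280044·1 + 7391/20744·1 + (-16055/31116)·1 + 67483/560088·1 = 1 ✓
b·c: 7391/20744·(-3/4) + (-16055/31116)·(-25/26) + 67483/560088·9/4 = 1/2 ✓
b·c²: 7391/20744·9/16 + (-16055/31116)·625/676 + 67483/560088·81/16 = 1/3 ✓
b·Ac: (-16055/31116)·(-21/52) + 67483/560088·(-9/26) = 1/6 ✓
b·c³: 7391/20744·(-27/64) + (-16055/31116)·(-15625/17576) + 67483/560088·729/64 = 21756719/12944256 ≠ 1/4 ⇒ order 3.
b·(c∘Ac): (-16055/31116)·525/1352 + 67483/560088·(-81/104) = -48823/165952 ≠ 1/8
b·Ac²: (-16055/31116)·63/208 + 67483/560088·2229/5408 = -8280667/77665536 ≠ 1/12
b·A²c: 67483/560088·(-63/208) = -36337/995712 ≠ 1/24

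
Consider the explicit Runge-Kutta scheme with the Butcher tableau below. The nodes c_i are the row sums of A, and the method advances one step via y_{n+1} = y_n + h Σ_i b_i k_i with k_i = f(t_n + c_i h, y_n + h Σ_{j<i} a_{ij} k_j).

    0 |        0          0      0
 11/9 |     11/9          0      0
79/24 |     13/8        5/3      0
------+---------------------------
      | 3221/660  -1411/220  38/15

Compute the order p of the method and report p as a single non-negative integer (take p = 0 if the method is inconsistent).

2

b = (3221/660, -1411/220, 38/15)
c = (0, 11/9, 79/24)
Ac = (0, 0, 55/27)
Σ b_i: 3221/660·1 + (-1411/220)·1 + 38/15·1 = 1 ✓
b·c: (-1411/220)·11/9 + 38/15·79/24 = 1/2 ✓
b·c²: (-1411/220)·121/81 + 38/15·6241/576 = 231569/12960 ≠ 1/3 ⇒ order 2.
b·Ac: 38/15·55/27 = 418/81 ≠ 1/6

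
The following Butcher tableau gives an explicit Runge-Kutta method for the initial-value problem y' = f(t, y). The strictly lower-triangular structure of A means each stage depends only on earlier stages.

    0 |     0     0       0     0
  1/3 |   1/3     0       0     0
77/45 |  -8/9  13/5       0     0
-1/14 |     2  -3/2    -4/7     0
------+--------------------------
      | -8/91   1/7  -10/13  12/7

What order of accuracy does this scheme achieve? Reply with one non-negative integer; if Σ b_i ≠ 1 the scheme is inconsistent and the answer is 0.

1

b = (-8/91, 1/7, -10/13, 12/7)
c = (0, 1/3, 77/45, -1/14)
Ac = (0, 0, 13/15, -133/90)
Σ b_i: (-8/91)·1 + 1/7·1 + (-10/13)·1 + 12/7·1 = 1 ✓
b·c: 1/7·1/3 + (-10/13)·77/45 + 12/7·(-1/14) = -7975/5733 ≠ 1/2 ⇒ order 1.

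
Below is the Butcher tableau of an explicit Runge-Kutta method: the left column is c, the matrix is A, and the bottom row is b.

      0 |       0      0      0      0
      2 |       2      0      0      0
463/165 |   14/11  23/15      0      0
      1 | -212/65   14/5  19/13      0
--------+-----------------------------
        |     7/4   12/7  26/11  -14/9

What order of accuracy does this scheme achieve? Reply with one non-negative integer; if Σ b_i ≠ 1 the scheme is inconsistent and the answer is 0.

0

b = (7/4, 12/7, 26/11, -14/9)
c = (0, 2, 463/165, 1)
Ac = (0, 0, 46/15, 20809/2145)
Σ b_i: 7/4·1 + 12/7·1 + 26/11·1 + (-14/9)·1 = 11843/2772 ≠ 1 ⇒ order 0.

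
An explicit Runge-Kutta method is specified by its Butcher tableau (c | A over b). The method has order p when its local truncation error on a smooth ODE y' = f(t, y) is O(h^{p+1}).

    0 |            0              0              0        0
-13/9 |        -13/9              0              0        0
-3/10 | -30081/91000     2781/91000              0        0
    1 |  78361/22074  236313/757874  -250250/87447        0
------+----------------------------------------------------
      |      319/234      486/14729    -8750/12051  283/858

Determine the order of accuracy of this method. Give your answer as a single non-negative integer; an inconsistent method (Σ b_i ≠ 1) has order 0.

4

b = (319/234, 486/14729, -8750/12051, 283/858)
c = (0, -13/9, -3/10, 1)
Ac = (0, 0, -309/7000, 231/566)
Σ b_i: 319/234·1 + 486/14729·1 + (-8750/12051)·1 + 283/858·1 = 1 ✓
b·c: 486/14729·(-13/9) + (-8750/12051)·(-3/10) + 283/858·1 = 1/2 ✓
b·c²: 486/14729·169/81 + (-8750/12051)·9/100 + 283/858·1 = 1/3 ✓
b·Ac: (-8750/12051)·(-309/7000) + 283/858·231/566 = 1/6 ✓
b·c³: 486/14729·(-2197/729) + (-8750/12051)·(-27/1000) + 283/858·1 = 1/4 ✓
b·(c∘Ac): (-8750/12051)·927/70000 + 283/858·231/566 = 1/8 ✓
b·Ac²: (-8750/12051)·1339/21000 + 283/858·1001/2547 = 1/12 ✓
b·A²c: 283/858·143/1132 = 1/24 ✓; 4 stages ⇒ order 4.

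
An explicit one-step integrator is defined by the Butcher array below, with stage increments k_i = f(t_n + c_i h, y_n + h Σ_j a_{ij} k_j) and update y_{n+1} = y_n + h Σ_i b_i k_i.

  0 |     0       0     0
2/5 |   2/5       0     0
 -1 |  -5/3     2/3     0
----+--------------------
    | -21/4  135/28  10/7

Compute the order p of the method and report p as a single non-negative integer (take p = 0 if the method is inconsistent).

b = (-21/4, 135/28, 10/7)
c = (0, 2/5, -1)
Ac = (0, 0, 4/15)
Σ b_i: (-21/4)·1 + 135/28·1 + 10/7·1 = 1 ✓
b·c: 135/28·2/5 + 10/7·(-1) = 1/2 ✓
b·c²: 135/28·4/25 + 10/7·1 = 11/5 ≠ 1/3 ⇒ order 2.
b·Ac: 10/7·4/15 = 8/21 ≠ 1/6

2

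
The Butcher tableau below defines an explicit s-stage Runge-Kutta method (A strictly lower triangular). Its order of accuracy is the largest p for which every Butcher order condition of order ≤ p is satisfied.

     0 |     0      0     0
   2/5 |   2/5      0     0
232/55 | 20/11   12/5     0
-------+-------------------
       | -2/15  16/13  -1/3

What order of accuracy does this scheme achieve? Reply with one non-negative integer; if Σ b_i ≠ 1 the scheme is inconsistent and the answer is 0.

b = (-2/15, 16/13, -1/3)
c = (0, 2/5, 232/55)
Ac = (0, 0, 24/25)
Σ b_i: (-2/15)·1 + 16/13·1 + (-1/3)·1 = 149/195 ≠ 1 ⇒ order 0.

0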